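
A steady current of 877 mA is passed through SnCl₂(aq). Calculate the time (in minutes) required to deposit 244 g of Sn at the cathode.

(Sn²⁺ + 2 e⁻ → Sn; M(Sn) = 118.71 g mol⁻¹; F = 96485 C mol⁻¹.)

7540 min

n(Sn) = m/M = 244 / 118.71 = 2.055 mol.
Each Sn atom requires 2 electrons, so n(e⁻) = 2 × 2.055 = 4.111 mol.
Q = n(e⁻)·F = 4.111 × 96485 = 396600 C.
t = Q/I = 396600 / 0.8770 A = 452300 s = 7540 min.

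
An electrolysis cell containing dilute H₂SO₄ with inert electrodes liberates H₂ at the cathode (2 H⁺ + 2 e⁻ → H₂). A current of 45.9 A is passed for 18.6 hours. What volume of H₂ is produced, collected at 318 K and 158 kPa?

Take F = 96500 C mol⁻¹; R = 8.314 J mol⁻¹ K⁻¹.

266 L

Q = I·t = 45.90 A × 66960 s = 3073000 C.
n(e⁻) = Q/F = 3073000 / 96500 = 31.85 mol.
2 electrons are transferred per H₂ molecule, so n(H₂) = 31.85 / 2 = 15.92 mol.
V = nRT/P = (15.92 × 8.314 × 318) / (158 × 10³ Pa) = 0.266 m³ = 266 L.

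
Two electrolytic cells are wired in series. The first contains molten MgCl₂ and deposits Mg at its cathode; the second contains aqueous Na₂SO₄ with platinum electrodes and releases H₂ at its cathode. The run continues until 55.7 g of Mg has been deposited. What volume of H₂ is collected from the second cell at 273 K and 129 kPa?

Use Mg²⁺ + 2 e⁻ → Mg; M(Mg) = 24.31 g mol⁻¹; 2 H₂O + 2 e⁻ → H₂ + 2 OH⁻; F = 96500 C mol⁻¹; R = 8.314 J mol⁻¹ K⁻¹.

n(Mg) = 55.7 / 24.31 = 2.291 mol, so n(e⁻) = 2 × 2.291 = 4.582 mol.
The cells are in series, so the same 4.582 mol of electrons passes through the second cell.
2 H₂O + 2 e⁻ → H₂ + 2 OH⁻ — 2 mol e⁻ per mol H₂, so n(H₂) = 4.582/2 = 2.291 mol.
V = nRT/P = (2.291 × 8.314 × 273) / (129 × 10³) = 0.0403 m³ = 40.3 L.

40.3 L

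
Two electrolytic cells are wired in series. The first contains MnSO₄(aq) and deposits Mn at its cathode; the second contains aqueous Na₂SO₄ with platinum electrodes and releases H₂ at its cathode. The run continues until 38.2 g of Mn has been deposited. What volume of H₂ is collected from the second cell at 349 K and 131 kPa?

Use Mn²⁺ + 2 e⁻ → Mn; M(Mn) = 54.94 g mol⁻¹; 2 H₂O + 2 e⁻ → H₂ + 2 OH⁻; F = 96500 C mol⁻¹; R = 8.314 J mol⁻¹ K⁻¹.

15.4 L

n(Mn) = 38.2 / 54.94 = 0.6953 mol, so n(e⁻) = 2 × 0.6953 = 1.391 mol.
The cells are in series, so the same 1.391 mol of electrons passes through the second cell.
2 H₂O + 2 e⁻ → H₂ + 2 OH⁻ — 2 mol e⁻ per mol H₂, so n(H₂) = 1.391/2 = 0.6953 mol.
V = nRT/P = (0.6953 × 8.314 × 349) / (131 × 10³) = 0.0154 m³ = 15.4 L.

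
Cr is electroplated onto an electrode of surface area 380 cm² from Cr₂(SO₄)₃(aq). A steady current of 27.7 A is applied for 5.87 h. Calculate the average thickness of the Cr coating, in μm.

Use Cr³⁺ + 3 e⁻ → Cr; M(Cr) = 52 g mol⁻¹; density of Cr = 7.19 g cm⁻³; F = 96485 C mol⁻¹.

Q = I·t = 27.70 × 21132 = 585400 C; n(e⁻) = 6.067 mol.
n(Cr) = n(e⁻)/3 = 2.022 mol, so m = 2.022 × 52 = 105.2 g.
Volume = m/ρ = 105.2 / 7.19 = 14.63 cm³.
Thickness = V/A = 14.63 / 380 = 0.0385 cm = 385 μm.

385 μm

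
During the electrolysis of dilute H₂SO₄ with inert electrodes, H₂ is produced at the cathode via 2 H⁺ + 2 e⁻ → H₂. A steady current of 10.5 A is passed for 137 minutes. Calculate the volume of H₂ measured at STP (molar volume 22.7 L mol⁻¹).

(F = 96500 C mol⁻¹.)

10.2 L

Q = I·t = 10.50 A × 8220.0 s = 86310 C.
n(e⁻) = Q/F = 86310 / 96500 = 0.8944 mol.
2 electrons are transferred per H₂ molecule, so n(H₂) = 0.8944 / 2 = 0.4472 mol.
V = n × V_m = 0.4472 × 22.7 = 10.2 L.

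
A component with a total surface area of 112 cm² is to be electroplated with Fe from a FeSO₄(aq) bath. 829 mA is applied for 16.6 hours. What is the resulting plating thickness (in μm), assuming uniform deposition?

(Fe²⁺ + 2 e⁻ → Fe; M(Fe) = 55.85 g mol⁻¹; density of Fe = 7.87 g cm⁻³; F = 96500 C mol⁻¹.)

163 μm

Q = I·t = 0.8290 × 59760 = 49540 C; n(e⁻) = 0.5134 mol.
n(Fe) = n(e⁻)/2 = 0.2567 mol, so m = 0.2567 × 55.85 = 14.34 g.
Volume = m/ρ = 14.34 / 7.87 = 1.822 cm³.
Thickness = V/A = 1.822 / 112 = 0.0163 cm = 163 μm.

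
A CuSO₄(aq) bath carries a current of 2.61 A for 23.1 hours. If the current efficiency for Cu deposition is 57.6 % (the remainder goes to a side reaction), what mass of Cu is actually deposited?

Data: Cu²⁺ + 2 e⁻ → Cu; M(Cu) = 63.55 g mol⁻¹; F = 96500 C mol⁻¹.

Q = I·t = 2.610 × 83160 = 217000 C.
n(e⁻) = 217000/96500 = 2.249 mol; theoretically n(Cu) = 2.249/2 = 1.125 mol, m_theo = 71.47 g.
At 57.6 % efficiency, m_actual = 0.576 × 71.47 = 41.2 g.

41.2 g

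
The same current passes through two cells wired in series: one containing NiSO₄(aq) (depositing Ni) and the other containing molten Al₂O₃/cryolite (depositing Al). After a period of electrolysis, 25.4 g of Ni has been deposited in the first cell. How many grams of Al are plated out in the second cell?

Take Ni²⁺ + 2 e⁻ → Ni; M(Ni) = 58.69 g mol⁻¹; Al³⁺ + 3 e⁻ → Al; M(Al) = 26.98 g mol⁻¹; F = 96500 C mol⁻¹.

7.78 g

n(Ni) = 25.4 / 58.69 = 0.4328 mol.
Since Ni²⁺ + 2 e⁻ → Ni, n(e⁻) passed = 2 × 0.4328 = 0.8656 mol.
Cells in series carry the same charge, so the same 0.8656 mol of electrons passes through cell 2.
Al³⁺ + 3 e⁻ → Al, so n(Al) = 0.8656 / 3 = 0.2885 mol.
m(Al) = 0.2885 × 26.98 = 7.78 g.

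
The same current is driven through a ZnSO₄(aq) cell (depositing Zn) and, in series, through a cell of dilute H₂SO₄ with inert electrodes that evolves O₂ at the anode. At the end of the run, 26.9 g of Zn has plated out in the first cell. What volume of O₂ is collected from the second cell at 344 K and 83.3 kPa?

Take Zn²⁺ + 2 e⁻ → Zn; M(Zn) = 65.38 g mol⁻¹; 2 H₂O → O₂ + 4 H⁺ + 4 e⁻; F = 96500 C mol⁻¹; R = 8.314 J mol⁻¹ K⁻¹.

7.06 L

n(Zn) = 26.9 / 65.38 = 0.4114 mol, so n(e⁻) = 2 × 0.4114 = 0.8229 mol.
The cells are in series, so the same 0.8229 mol of electrons passes through the second cell.
2 H₂O → O₂ + 4 H⁺ + 4 e⁻ — 4 mol e⁻ per mol O₂, so n(O₂) = 0.8229/4 = 0.2057 mol.
V = nRT/P = (0.2057 × 8.314 × 344) / (83.3 × 10³) = 0.00706 m³ = 7.06 L.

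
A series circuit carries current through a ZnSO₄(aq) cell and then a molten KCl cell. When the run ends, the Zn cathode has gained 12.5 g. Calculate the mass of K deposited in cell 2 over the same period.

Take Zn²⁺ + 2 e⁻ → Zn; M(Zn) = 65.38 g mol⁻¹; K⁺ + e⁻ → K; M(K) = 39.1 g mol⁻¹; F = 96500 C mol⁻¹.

n(Zn) = 12.5 / 65.38 = 0.1912 mol.
Since Zn²⁺ + 2 e⁻ → Zn, n(e⁻) passed = 2 × 0.1912 = 0.3824 mol.
Cells in series carry the same charge, so the same 0.3824 mol of electrons passes through cell 2.
K⁺ + e⁻ → K, so n(K) = 0.3824 / 1 = 0.3824 mol.
m(K) = 0.3824 × 39.1 = 15.0 g.

15.0 g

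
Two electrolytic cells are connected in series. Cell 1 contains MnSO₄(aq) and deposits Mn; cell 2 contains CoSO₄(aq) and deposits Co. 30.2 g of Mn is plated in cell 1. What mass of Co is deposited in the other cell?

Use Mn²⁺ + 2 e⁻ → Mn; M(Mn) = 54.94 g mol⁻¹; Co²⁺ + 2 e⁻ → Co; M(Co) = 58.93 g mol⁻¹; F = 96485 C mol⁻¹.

n(Mn) = 30.2 / 54.94 = 0.5497 mol.
Since Mn²⁺ + 2 e⁻ → Mn, n(e⁻) passed = 2 × 0.5497 = 1.099 mol.
Cells in series carry the same charge, so the same 1.099 mol of electrons passes through cell 2.
Co²⁺ + 2 e⁻ → Co, so n(Co) = 1.099 / 2 = 0.5497 mol.
m(Co) = 0.5497 × 58.93 = 32.4 g.

32.4 g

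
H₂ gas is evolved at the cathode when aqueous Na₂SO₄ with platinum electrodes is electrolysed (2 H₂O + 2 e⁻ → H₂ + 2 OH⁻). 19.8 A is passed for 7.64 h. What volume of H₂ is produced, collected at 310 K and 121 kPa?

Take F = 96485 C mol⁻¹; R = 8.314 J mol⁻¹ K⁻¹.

Q = I·t = 19.80 A × 27504 s = 544600 C.
n(e⁻) = Q/F = 544600 / 96485 = 5.644 mol.
2 electrons are transferred per H₂ molecule, so n(H₂) = 5.644 / 2 = 2.822 mol.
V = nRT/P = (2.822 × 8.314 × 310) / (121 × 10³ Pa) = 0.0601 m³ = 60.1 L.

60.1 L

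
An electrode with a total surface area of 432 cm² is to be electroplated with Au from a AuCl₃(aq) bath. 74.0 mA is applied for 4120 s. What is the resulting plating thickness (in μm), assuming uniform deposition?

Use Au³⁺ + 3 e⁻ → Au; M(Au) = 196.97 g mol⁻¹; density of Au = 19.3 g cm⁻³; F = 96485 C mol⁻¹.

0.249 μm

Q = I·t = 0.07400 × 4120.0 = 304.9 C; n(e⁻) = 0.003160 mol.
n(Au) = n(e⁻)/3 = 0.001053 mol, so m = 0.001053 × 196.97 = 0.2075 g.
Volume = m/ρ = 0.2075 / 19.3 = 0.01075 cm³.
Thickness = V/A = 0.01075 / 432 = 2.49 × 10⁻⁵ cm = 0.249 μm.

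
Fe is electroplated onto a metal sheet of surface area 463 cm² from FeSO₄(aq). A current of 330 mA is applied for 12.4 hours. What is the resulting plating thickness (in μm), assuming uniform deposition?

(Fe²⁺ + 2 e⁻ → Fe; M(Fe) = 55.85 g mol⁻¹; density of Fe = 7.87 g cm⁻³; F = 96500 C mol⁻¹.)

Q = I·t = 0.3300 × 44640 = 14730 C; n(e⁻) = 0.1527 mol.
n(Fe) = n(e⁻)/2 = 0.07633 mol, so m = 0.07633 × 55.85 = 4.263 g.
Volume = m/ρ = 4.263 / 7.87 = 0.5417 cm³.
Thickness = V/A = 0.5417 / 463 = 0.00117 cm = 11.7 μm.

11.7 μm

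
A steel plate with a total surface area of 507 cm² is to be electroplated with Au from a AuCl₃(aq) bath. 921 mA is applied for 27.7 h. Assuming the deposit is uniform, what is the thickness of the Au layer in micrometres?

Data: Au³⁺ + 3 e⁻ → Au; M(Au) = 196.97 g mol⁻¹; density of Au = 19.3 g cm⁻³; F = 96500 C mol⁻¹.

Q = I·t = 0.9210 × 99720 = 91840 C; n(e⁻) = 0.9517 mol.
n(Au) = n(e⁻)/3 = 0.3172 mol, so m = 0.3172 × 196.97 = 62.49 g.
Volume = m/ρ = 62.49 / 19.3 = 3.238 cm³.
Thickness = V/A = 3.238 / 507 = 0.00639 cm = 63.9 μm.

63.9 μm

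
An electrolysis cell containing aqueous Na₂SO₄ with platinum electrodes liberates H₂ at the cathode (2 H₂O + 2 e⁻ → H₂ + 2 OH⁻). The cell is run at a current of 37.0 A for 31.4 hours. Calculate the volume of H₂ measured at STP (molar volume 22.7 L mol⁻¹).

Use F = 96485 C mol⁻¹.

492 L

Q = I·t = 37.00 A × 113040 s = 4182000 C.
n(e⁻) = Q/F = 4182000 / 96485 = 43.35 mol.
2 electrons are transferred per H₂ molecule, so n(H₂) = 43.35 / 2 = 21.67 mol.
V = n × V_m = 21.67 × 22.7 = 492 L.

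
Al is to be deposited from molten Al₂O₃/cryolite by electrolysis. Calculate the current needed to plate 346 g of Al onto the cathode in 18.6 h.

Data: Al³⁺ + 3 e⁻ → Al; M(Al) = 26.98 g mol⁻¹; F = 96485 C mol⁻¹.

n(Al) = 346 / 26.98 = 12.82 mol.
n(e⁻) = 3 × 12.82 = 38.47 mol.
Q = n(e⁻)·F = 38.47 × 96485 = 3712000 C.
I = Q/t = 3712000 / 66960 s = 55.4 A.

55.4 A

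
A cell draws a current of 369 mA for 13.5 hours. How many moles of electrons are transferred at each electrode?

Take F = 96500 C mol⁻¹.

Q = I·t = 0.3690 A × 48600 s = 17930 C.
n(e⁻) = Q/F = 17930 / 96500 = 0.186 mol.

0.186 mol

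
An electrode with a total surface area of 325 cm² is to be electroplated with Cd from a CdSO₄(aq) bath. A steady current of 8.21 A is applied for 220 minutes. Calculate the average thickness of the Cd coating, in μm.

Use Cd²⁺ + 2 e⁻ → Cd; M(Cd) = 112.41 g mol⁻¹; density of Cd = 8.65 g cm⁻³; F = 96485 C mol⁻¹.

Q = I·t = 8.210 × 13200 = 108400 C; n(e⁻) = 1.123 mol.
n(Cd) = n(e⁻)/2 = 0.5616 mol, so m = 0.5616 × 112.41 = 63.13 g.
Volume = m/ρ = 63.13 / 8.65 = 7.298 cm³.
Thickness = V/A = 7.298 / 325 = 0.0225 cm = 225 μm.

225 μm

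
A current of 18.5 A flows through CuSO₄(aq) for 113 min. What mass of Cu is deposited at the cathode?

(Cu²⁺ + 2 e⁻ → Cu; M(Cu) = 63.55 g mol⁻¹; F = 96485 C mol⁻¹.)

Q = I·t = 18.50 A × 6780.0 s = 125400 C.
n(e⁻) = Q/F = 125400 / 96485 = 1.300 mol.
Cu²⁺ + 2 e⁻ → Cu, so n(Cu) = n(e⁻)/2 = 0.6500 mol.
m = n·M = 0.6500 × 63.55 = 41.3 g.

41.3 g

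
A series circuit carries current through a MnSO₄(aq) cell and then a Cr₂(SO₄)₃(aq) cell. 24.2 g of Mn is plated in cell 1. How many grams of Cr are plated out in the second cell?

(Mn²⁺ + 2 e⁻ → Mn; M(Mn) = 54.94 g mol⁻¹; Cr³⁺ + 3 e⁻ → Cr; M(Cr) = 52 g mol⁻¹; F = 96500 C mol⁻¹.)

15.3 g

n(Mn) = 24.2 / 54.94 = 0.4405 mol.
Since Mn²⁺ + 2 e⁻ → Mn, n(e⁻) passed = 2 × 0.4405 = 0.8810 mol.
Cells in series carry the same charge, so the same 0.8810 mol of electrons passes through cell 2.
Cr³⁺ + 3 e⁻ → Cr, so n(Cr) = 0.8810 / 3 = 0.2937 mol.
m(Cr) = 0.2937 × 52 = 15.3 g.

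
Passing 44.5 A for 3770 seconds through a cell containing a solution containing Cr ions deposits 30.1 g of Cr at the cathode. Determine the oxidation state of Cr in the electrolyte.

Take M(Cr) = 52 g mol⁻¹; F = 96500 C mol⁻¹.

Q = I·t = 44.50 A × 3770.0 s = 167800 C, so n(e⁻) = 167800/96500 = 1.738 mol.
n(Cr) deposited = 30.1 / 52 = 0.5788 mol.
Electrons per atom = n(e⁻)/n(Cr) = 1.738 / 0.5788 = 3.00 ≈ 3, so the ion is Cr³⁺.

+3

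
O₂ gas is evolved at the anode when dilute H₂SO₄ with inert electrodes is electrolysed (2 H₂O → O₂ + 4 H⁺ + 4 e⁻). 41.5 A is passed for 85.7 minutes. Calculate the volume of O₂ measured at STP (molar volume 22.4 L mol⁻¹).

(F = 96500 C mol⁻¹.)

Q = I·t = 41.50 A × 5142.0 s = 213400 C.
n(e⁻) = Q/F = 213400 / 96500 = 2.211 mol.
4 electrons are transferred per O₂ molecule, so n(O₂) = 2.211 / 4 = 0.5528 mol.
V = n × V_m = 0.5528 × 22.4 = 12.4 L.

12.4 L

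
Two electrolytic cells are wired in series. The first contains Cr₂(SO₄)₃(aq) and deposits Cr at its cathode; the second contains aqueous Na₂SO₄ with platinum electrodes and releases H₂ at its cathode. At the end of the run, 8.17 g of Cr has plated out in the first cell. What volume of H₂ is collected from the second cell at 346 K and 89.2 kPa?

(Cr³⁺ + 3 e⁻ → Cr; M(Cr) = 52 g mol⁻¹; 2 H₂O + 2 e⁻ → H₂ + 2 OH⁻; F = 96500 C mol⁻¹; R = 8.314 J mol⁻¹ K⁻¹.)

n(Cr) = 8.17 / 52 = 0.1571 mol, so n(e⁻) = 3 × 0.1571 = 0.4713 mol.
The cells are in series, so the same 0.4713 mol of electrons passes through the second cell.
2 H₂O + 2 e⁻ → H₂ + 2 OH⁻ — 2 mol e⁻ per mol H₂, so n(H₂) = 0.4713/2 = 0.2357 mol.
V = nRT/P = (0.2357 × 8.314 × 346) / (89.2 × 10³) = 0.00760 m³ = 7.60 L.

7.60 L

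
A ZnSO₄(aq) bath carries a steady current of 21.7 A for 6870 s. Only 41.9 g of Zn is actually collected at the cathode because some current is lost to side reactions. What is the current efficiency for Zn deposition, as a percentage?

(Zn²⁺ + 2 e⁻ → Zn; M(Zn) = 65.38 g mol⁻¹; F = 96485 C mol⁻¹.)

Q = I·t = 21.70 × 6870.0 = 149100 C; n(e⁻) = 149100/96485 = 1.545 mol.
Theoretical n(Zn) = n(e⁻)/2 = 0.7726 mol, i.e. m_theo = 0.7726 × 65.38 = 50.51 g.
Efficiency = m_actual / m_theo = 41.9 / 50.51 = 83.0 %.

83.0 %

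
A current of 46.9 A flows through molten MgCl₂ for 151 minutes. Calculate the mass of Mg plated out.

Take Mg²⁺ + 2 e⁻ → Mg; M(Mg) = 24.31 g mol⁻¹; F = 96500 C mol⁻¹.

53.5 g

Q = I·t = 46.90 A × 9060.0 s = 424900 C.
n(e⁻) = Q/F = 424900 / 96500 = 4.403 mol.
Mg²⁺ + 2 e⁻ → Mg, so n(Mg) = n(e⁻)/2 = 2.202 mol.
m = n·M = 2.202 × 24.31 = 53.5 g.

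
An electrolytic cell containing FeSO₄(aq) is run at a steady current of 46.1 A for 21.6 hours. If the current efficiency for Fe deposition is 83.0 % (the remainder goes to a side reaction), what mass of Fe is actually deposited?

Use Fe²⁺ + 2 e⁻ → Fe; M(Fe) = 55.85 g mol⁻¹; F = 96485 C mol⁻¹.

861 g

Q = I·t = 46.10 × 77760 = 3585000 C.
n(e⁻) = 3585000/96485 = 37.15 mol; theoretically n(Fe) = 37.15/2 = 18.58 mol, m_theo = 1038 g.
At 83.0 % efficiency, m_actual = 0.830 × 1038 = 861 g.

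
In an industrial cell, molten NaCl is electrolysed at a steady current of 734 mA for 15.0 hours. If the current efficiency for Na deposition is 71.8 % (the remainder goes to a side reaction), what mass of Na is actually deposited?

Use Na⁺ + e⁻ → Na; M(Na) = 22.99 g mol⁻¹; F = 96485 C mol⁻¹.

6.78 g

Q = I·t = 0.7340 × 54000 = 39640 C.
n(e⁻) = 39640/96485 = 0.4108 mol; theoretically n(Na) = 0.4108/1 = 0.4108 mol, m_theo = 9.444 g.
At 71.8 % efficiency, m_actual = 0.718 × 9.444 = 6.78 g.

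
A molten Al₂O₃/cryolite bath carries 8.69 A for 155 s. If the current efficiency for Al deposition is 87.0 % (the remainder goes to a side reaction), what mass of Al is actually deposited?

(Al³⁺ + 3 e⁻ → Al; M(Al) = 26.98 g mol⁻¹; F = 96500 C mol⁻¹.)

Q = I·t = 8.690 × 155.00 = 1347 C.
n(e⁻) = 1347/96500 = 0.01396 mol; theoretically n(Al) = 0.01396/3 = 0.004653 mol, m_theo = 0.1255 g.
At 87.0 % efficiency, m_actual = 0.870 × 0.1255 = 0.109 g.

0.109 g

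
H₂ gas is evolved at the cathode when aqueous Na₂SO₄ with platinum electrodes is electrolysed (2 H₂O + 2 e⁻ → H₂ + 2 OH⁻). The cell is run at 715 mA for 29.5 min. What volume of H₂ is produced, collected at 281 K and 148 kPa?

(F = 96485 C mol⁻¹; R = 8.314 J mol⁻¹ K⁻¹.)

0.104 L

Q = I·t = 0.7150 A × 1770.0 s = 1266 C.
n(e⁻) = Q/F = 1266 / 96485 = 0.01312 mol.
2 electrons are transferred per H₂ molecule, so n(H₂) = 0.01312 / 2 = 0.006558 mol.
V = nRT/P = (0.006558 × 8.314 × 281) / (148 × 10³ Pa) = 1.04 × 10⁻⁴ m³ = 0.104 L.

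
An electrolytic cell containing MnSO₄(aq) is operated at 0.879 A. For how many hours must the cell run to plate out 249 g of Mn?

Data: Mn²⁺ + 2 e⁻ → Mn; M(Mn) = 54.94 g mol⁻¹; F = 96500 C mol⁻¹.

n(Mn) = m/M = 249 / 54.94 = 4.532 mol.
Each Mn atom requires 2 electrons, so n(e⁻) = 2 × 4.532 = 9.064 mol.
Q = n(e⁻)·F = 9.064 × 96500 = 874700 C.
t = Q/I = 874700 / 0.8790 A = 995100 s = 276 h.

276 h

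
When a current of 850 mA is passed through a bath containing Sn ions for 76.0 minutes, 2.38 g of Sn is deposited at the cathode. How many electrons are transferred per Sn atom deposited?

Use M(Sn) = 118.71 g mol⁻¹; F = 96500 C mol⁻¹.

Q = I·t = 0.8500 A × 4560.0 s = 3876 C, so n(e⁻) = 3876/96500 = 0.04017 mol.
n(Sn) deposited = 2.38 / 118.71 = 0.02005 mol.
Electrons per atom = n(e⁻)/n(Sn) = 0.04017 / 0.02005 = 2.00 ≈ 2, so the ion is Sn²⁺.

2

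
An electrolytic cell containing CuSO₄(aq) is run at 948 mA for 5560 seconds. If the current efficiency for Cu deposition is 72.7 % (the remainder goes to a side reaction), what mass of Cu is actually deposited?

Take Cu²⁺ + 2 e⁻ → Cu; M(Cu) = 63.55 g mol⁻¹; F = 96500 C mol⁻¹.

Q = I·t = 0.9480 × 5560.0 = 5271 C.
n(e⁻) = 5271/96500 = 0.05462 mol; theoretically n(Cu) = 0.05462/2 = 0.02731 mol, m_theo = 1.736 g.
At 72.7 % efficiency, m_actual = 0.727 × 1.736 = 1.26 g.

1.26 g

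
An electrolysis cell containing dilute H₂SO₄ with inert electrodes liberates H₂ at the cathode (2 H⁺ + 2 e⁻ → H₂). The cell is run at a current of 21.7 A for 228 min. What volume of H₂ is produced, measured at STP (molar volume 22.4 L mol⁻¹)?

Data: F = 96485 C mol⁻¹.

Q = I·t = 21.70 A × 13680 s = 296900 C.
n(e⁻) = Q/F = 296900 / 96485 = 3.077 mol.
2 electrons are transferred per H₂ molecule, so n(H₂) = 3.077 / 2 = 1.538 mol.
V = n × V_m = 1.538 × 22.4 = 34.5 L.

34.5 L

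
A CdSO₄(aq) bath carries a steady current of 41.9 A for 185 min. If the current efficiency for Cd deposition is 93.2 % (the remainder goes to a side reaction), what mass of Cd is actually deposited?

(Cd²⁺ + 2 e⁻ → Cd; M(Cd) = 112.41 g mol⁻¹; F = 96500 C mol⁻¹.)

252 g

Q = I·t = 41.90 × 11100 = 465100 C.
n(e⁻) = 465100/96500 = 4.820 mol; theoretically n(Cd) = 4.820/2 = 2.410 mol, m_theo = 270.9 g.
At 93.2 % efficiency, m_actual = 0.932 × 270.9 = 252 g.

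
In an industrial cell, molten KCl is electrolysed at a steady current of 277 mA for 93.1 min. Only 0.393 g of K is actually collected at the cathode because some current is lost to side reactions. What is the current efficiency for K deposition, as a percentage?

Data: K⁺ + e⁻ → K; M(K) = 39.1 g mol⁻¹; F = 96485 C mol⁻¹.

Q = I·t = 0.2770 × 5586.0 = 1547 C; n(e⁻) = 1547/96485 = 0.01604 mol.
Theoretical n(K) = n(e⁻)/1 = 0.01604 mol, i.e. m_theo = 0.01604 × 39.1 = 0.6270 g.
Efficiency = m_actual / m_theo = 0.393 / 0.6270 = 62.7 %.

62.7 %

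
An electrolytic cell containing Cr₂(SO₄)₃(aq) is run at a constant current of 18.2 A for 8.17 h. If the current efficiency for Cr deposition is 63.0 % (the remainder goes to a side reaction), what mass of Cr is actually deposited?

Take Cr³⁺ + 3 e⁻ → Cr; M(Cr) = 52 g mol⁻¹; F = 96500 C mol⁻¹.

60.6 g

Q = I·t = 18.20 × 29412 = 535300 C.
n(e⁻) = 535300/96500 = 5.547 mol; theoretically n(Cr) = 5.547/3 = 1.849 mol, m_theo = 96.15 g.
At 63.0 % efficiency, m_actual = 0.630 × 96.15 = 60.6 g.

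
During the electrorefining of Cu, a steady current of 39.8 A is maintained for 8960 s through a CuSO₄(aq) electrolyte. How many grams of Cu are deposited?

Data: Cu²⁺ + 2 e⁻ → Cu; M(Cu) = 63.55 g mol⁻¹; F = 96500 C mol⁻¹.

117 g

Q = I·t = 39.80 A × 8960.0 s = 356600 C.
n(e⁻) = Q/F = 356600 / 96500 = 3.695 mol.
Cu²⁺ + 2 e⁻ → Cu, so n(Cu) = n(e⁻)/2 = 1.848 mol.
m = n·M = 1.848 × 63.55 = 117 g.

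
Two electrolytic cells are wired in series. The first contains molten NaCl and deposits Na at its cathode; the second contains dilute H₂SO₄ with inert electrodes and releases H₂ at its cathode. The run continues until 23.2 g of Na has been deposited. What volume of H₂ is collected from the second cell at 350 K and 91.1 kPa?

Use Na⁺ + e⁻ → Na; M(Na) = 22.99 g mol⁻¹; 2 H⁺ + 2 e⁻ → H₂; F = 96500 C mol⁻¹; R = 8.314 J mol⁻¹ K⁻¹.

n(Na) = 23.2 / 22.99 = 1.009 mol, so n(e⁻) = 1 × 1.009 = 1.009 mol.
The cells are in series, so the same 1.009 mol of electrons passes through the second cell.
2 H⁺ + 2 e⁻ → H₂ — 2 mol e⁻ per mol H₂, so n(H₂) = 1.009/2 = 0.5046 mol.
V = nRT/P = (0.5046 × 8.314 × 350) / (91.1 × 10³) = 0.0161 m³ = 16.1 L.

16.1 L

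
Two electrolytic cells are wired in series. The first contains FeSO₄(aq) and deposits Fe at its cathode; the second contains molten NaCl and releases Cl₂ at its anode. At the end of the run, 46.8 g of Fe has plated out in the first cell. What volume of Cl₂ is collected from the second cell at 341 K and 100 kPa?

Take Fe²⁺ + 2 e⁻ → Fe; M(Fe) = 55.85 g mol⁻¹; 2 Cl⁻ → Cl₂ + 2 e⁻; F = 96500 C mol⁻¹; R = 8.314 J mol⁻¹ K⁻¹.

23.8 L

n(Fe) = 46.8 / 55.85 = 0.8380 mol, so n(e⁻) = 2 × 0.8380 = 1.676 mol.
The cells are in series, so the same 1.676 mol of electrons passes through the second cell.
2 Cl⁻ → Cl₂ + 2 e⁻ — 2 mol e⁻ per mol Cl₂, so n(Cl₂) = 1.676/2 = 0.8380 mol.
V = nRT/P = (0.8380 × 8.314 × 341) / (100 × 10³) = 0.0238 m³ = 23.8 L.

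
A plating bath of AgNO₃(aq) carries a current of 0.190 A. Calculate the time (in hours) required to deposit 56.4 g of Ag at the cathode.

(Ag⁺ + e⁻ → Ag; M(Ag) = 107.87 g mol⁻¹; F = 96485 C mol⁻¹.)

73.8 h

n(Ag) = m/M = 56.4 / 107.87 = 0.5229 mol.
Each Ag atom requires 1 electron, so n(e⁻) = 1 × 0.5229 = 0.5229 mol.
Q = n(e⁻)·F = 0.5229 × 96485 = 50450 C.
t = Q/I = 50450 / 0.1900 A = 265500 s = 73.8 h.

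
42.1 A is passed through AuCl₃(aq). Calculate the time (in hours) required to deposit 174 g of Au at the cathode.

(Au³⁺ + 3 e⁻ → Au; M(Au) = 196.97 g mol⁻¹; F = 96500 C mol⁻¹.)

n(Au) = m/M = 174 / 196.97 = 0.8834 mol.
Each Au atom requires 3 electrons, so n(e⁻) = 3 × 0.8834 = 2.650 mol.
Q = n(e⁻)·F = 2.650 × 96500 = 255700 C.
t = Q/I = 255700 / 42.10 A = 6075 s = 1.69 h.

1.69 h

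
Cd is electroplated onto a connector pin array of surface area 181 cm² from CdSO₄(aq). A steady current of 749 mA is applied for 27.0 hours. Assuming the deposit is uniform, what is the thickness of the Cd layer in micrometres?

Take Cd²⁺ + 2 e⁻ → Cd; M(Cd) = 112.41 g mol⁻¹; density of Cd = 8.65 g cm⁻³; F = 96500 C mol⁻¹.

Q = I·t = 0.7490 × 97200 = 72800 C; n(e⁻) = 0.7544 mol.
n(Cd) = n(e⁻)/2 = 0.3772 mol, so m = 0.3772 × 112.41 = 42.40 g.
Volume = m/ρ = 42.40 / 8.65 = 4.902 cm³.
Thickness = V/A = 4.902 / 181 = 0.0271 cm = 271 μm.

271 μm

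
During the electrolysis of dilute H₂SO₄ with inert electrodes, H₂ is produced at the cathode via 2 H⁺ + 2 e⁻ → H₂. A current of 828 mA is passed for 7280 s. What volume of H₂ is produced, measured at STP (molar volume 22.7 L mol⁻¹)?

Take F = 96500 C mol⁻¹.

0.709 L

Q = I·t = 0.8280 A × 7280.0 s = 6028 C.
n(e⁻) = Q/F = 6028 / 96500 = 0.06246 mol.
2 electrons are transferred per H₂ molecule, so n(H₂) = 0.06246 / 2 = 0.03123 mol.
V = n × V_m = 0.03123 × 22.7 = 0.709 L.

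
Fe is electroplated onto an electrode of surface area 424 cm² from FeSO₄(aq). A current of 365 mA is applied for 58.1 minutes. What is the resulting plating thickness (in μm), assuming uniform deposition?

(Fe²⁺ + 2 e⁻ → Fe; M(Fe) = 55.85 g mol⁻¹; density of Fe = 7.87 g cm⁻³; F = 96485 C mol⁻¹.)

Q = I·t = 0.3650 × 3486.0 = 1272 C; n(e⁻) = 0.01319 mol.
n(Fe) = n(e⁻)/2 = 0.006594 mol, so m = 0.006594 × 55.85 = 0.3683 g.
Volume = m/ρ = 0.3683 / 7.87 = 0.04679 cm³.
Thickness = V/A = 0.04679 / 424 = 1.10 × 10⁻⁴ cm = 1.10 μm.

1.10 μm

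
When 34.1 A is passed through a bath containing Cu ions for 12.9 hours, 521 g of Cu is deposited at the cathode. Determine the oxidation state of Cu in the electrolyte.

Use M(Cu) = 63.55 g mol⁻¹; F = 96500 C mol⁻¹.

+2

Q = I·t = 34.10 A × 46440 s = 1584000 C, so n(e⁻) = 1584000/96500 = 16.41 mol.
n(Cu) deposited = 521 / 63.55 = 8.198 mol.
Electrons per atom = n(e⁻)/n(Cu) = 16.41 / 8.198 = 2.00 ≈ 2, so the ion is Cu²⁺.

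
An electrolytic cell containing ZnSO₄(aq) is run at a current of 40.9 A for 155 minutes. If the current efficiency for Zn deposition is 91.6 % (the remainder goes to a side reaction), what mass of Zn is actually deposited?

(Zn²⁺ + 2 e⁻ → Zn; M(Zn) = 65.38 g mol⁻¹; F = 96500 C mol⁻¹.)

118 g

Q = I·t = 40.90 × 9300.0 = 380400 C.
n(e⁻) = 380400/96500 = 3.942 mol; theoretically n(Zn) = 3.942/2 = 1.971 mol, m_theo = 128.9 g.
At 91.6 % efficiency, m_actual = 0.916 × 128.9 = 118 g.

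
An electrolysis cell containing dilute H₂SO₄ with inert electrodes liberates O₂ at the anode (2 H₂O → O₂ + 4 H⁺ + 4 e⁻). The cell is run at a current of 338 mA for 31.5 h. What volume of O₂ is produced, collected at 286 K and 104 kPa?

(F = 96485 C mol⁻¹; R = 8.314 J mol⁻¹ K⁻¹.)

2.27 L

Q = I·t = 0.3380 A × 113400 s = 38330 C.
n(e⁻) = Q/F = 38330 / 96485 = 0.3973 mol.
4 electrons are transferred per O₂ molecule, so n(O₂) = 0.3973 / 4 = 0.09931 mol.
V = nRT/P = (0.09931 × 8.314 × 286) / (104 × 10³ Pa) = 0.00227 m³ = 2.27 L.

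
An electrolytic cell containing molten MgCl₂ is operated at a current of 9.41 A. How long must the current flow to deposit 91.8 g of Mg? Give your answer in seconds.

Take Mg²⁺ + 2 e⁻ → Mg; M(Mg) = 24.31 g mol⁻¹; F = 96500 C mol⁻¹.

77500 s

n(Mg) = m/M = 91.8 / 24.31 = 3.776 mol.
Each Mg atom requires 2 electrons, so n(e⁻) = 2 × 3.776 = 7.552 mol.
Q = n(e⁻)·F = 7.552 × 96500 = 728800 C.
t = Q/I = 728800 / 9.410 A = 77450 s.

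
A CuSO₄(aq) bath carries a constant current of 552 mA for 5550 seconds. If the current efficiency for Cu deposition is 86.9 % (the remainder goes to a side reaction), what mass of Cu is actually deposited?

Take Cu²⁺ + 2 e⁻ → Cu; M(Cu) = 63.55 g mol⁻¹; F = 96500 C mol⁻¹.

Q = I·t = 0.5520 × 5550.0 = 3064 C.
n(e⁻) = 3064/96500 = 0.03175 mol; theoretically n(Cu) = 0.03175/2 = 0.01587 mol, m_theo = 1.009 g.
At 86.9 % efficiency, m_actual = 0.869 × 1.009 = 0.877 g.

0.877 g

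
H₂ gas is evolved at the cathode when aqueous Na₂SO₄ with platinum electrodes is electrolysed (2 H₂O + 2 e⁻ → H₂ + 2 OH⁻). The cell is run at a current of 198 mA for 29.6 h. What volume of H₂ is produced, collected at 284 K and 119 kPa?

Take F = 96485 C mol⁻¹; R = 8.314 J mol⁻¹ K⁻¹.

2.17 L

Q = I·t = 0.1980 A × 106560 s = 21100 C.
n(e⁻) = Q/F = 21100 / 96485 = 0.2187 mol.
2 electrons are transferred per H₂ molecule, so n(H₂) = 0.2187 / 2 = 0.1093 mol.
V = nRT/P = (0.1093 × 8.314 × 284) / (119 × 10³ Pa) = 0.00217 m³ = 2.17 L.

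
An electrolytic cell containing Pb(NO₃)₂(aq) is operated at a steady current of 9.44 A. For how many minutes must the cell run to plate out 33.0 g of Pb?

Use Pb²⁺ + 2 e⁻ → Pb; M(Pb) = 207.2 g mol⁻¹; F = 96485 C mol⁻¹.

54.3 min

n(Pb) = m/M = 33.0 / 207.2 = 0.1593 mol.
Each Pb atom requires 2 electrons, so n(e⁻) = 2 × 0.1593 = 0.3185 mol.
Q = n(e⁻)·F = 0.3185 × 96485 = 30730 C.
t = Q/I = 30730 / 9.440 A = 3256 s = 54.3 min.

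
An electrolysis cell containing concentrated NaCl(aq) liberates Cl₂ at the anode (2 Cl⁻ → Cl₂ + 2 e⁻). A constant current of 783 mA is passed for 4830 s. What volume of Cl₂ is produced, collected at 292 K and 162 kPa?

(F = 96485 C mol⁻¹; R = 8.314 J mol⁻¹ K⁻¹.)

0.294 L

Q = I·t = 0.7830 A × 4830.0 s = 3782 C.
n(e⁻) = Q/F = 3782 / 96485 = 0.03920 mol.
2 electrons are transferred per Cl₂ molecule, so n(Cl₂) = 0.03920 / 2 = 0.01960 mol.
V = nRT/P = (0.01960 × 8.314 × 292) / (162 × 10³ Pa) = 2.94 × 10⁻⁴ m³ = 0.294 L.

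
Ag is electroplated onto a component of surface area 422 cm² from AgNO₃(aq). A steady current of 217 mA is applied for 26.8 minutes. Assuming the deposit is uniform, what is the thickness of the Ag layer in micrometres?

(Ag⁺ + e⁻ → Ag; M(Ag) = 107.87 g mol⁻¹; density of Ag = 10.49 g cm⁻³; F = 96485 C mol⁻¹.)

Q = I·t = 0.2170 × 1608.0 = 348.9 C; n(e⁻) = 0.003616 mol.
n(Ag) = n(e⁻)/1 = 0.003616 mol, so m = 0.003616 × 107.87 = 0.3901 g.
Volume = m/ρ = 0.3901 / 10.49 = 0.03719 cm³.
Thickness = V/A = 0.03719 / 422 = 8.81 × 10⁻⁵ cm = 0.881 μm.

0.881 μm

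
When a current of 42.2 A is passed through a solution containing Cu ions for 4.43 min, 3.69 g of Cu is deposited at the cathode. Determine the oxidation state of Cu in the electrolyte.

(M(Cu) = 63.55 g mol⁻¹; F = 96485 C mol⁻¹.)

Q = I·t = 42.20 A × 265.80 s = 11220 C, so n(e⁻) = 11220/96485 = 0.1163 mol.
n(Cu) deposited = 3.69 / 63.55 = 0.05806 mol.
Electrons per atom = n(e⁻)/n(Cu) = 0.1163 / 0.05806 = 2.00 ≈ 2, so the ion is Cu²⁺.

+2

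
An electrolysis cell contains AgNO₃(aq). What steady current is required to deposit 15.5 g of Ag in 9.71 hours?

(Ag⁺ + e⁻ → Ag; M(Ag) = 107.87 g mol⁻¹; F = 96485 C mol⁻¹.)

0.397 A

n(Ag) = 15.5 / 107.87 = 0.1437 mol.
n(e⁻) = 1 × 0.1437 = 0.1437 mol.
Q = n(e⁻)·F = 0.1437 × 96485 = 13860 C.
I = Q/t = 13860 / 34956 s = 0.397 A.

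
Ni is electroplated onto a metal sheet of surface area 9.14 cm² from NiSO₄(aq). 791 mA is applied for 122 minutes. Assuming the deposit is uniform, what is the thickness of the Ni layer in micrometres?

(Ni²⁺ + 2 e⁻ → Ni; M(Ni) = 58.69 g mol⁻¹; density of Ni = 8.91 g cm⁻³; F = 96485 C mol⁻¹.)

216 μm

Q = I·t = 0.7910 × 7320.0 = 5790 C; n(e⁻) = 0.06001 mol.
n(Ni) = n(e⁻)/2 = 0.03001 mol, so m = 0.03001 × 58.69 = 1.761 g.
Volume = m/ρ = 1.761 / 8.91 = 0.1976 cm³.
Thickness = V/A = 0.1976 / 9.14 = 0.0216 cm = 216 μm.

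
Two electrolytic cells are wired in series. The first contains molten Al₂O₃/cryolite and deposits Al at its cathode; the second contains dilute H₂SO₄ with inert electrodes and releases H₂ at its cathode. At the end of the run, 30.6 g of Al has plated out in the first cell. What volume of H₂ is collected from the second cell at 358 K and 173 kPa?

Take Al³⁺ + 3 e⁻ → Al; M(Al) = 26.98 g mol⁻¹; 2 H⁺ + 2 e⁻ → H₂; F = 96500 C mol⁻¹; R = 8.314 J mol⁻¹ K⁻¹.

n(Al) = 30.6 / 26.98 = 1.134 mol, so n(e⁻) = 3 × 1.134 = 3.403 mol.
The cells are in series, so the same 3.403 mol of electrons passes through the second cell.
2 H⁺ + 2 e⁻ → H₂ — 2 mol e⁻ per mol H₂, so n(H₂) = 3.403/2 = 1.701 mol.
V = nRT/P = (1.701 × 8.314 × 358) / (173 × 10³) = 0.0293 m³ = 29.3 L.

29.3 L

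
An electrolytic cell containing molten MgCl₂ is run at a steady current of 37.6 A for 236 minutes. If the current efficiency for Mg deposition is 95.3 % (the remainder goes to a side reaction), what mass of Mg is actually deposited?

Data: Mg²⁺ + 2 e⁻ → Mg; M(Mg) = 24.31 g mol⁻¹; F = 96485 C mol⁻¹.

63.9 g

Q = I·t = 37.60 × 14160 = 532400 C.
n(e⁻) = 532400/96485 = 5.518 mol; theoretically n(Mg) = 5.518/2 = 2.759 mol, m_theo = 67.07 g.
At 95.3 % efficiency, m_actual = 0.953 × 67.07 = 63.9 g.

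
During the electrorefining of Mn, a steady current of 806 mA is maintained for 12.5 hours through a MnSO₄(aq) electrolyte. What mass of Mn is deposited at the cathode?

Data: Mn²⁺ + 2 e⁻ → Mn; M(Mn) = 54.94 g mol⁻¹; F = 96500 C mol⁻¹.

Q = I·t = 0.8060 A × 45000 s = 36270 C.
n(e⁻) = Q/F = 36270 / 96500 = 0.3759 mol.
Mn²⁺ + 2 e⁻ → Mn, so n(Mn) = n(e⁻)/2 = 0.1879 mol.
m = n·M = 0.1879 × 54.94 = 10.3 g.

10.3 g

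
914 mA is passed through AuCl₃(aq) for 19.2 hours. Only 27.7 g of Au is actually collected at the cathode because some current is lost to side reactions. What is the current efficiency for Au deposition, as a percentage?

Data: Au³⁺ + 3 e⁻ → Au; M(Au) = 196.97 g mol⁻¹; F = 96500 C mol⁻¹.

64.4 %

Q = I·t = 0.9140 × 69120 = 63180 C; n(e⁻) = 63180/96500 = 0.6547 mol.
Theoretical n(Au) = n(e⁻)/3 = 0.2182 mol, i.e. m_theo = 0.2182 × 196.97 = 42.98 g.
Efficiency = m_actual / m_theo = 27.7 / 42.98 = 64.4 %.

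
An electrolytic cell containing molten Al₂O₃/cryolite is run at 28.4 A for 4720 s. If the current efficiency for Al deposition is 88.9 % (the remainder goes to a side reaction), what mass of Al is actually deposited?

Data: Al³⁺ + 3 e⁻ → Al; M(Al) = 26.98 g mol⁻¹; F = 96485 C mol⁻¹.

Q = I·t = 28.40 × 4720.0 = 134000 C.
n(e⁻) = 134000/96485 = 1.389 mol; theoretically n(Al) = 1.389/3 = 0.4631 mol, m_theo = 12.49 g.
At 88.9 % efficiency, m_actual = 0.889 × 12.49 = 11.1 g.

11.1 g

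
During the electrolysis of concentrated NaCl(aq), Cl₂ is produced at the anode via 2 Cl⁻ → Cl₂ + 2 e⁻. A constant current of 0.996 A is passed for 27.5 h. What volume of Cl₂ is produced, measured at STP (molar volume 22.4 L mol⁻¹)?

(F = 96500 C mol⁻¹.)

11.4 L

Q = I·t = 0.9960 A × 99000 s = 98600 C.
n(e⁻) = Q/F = 98600 / 96500 = 1.022 mol.
2 electrons are transferred per Cl₂ molecule, so n(Cl₂) = 1.022 / 2 = 0.5109 mol.
V = n × V_m = 0.5109 × 22.4 = 11.4 L.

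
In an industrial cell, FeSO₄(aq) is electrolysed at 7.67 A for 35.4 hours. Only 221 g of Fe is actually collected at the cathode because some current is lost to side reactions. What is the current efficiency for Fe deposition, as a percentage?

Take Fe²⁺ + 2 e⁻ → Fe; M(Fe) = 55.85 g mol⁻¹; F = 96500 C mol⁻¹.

Q = I·t = 7.670 × 127440 = 977500 C; n(e⁻) = 977500/96500 = 10.13 mol.
Theoretical n(Fe) = n(e⁻)/2 = 5.065 mol, i.e. m_theo = 5.065 × 55.85 = 282.9 g.
Efficiency = m_actual / m_theo = 221 / 282.9 = 78.1 %.

78.1 %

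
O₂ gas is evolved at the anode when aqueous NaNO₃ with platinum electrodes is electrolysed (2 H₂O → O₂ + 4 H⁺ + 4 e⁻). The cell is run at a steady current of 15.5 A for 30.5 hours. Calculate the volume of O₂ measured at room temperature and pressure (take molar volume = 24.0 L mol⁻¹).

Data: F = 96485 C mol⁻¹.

106 L

Q = I·t = 15.50 A × 109800 s = 1702000 C.
n(e⁻) = Q/F = 1702000 / 96485 = 17.64 mol.
4 electrons are transferred per O₂ molecule, so n(O₂) = 17.64 / 4 = 4.410 mol.
V = n × V_m = 4.410 × 24.0 = 106 L.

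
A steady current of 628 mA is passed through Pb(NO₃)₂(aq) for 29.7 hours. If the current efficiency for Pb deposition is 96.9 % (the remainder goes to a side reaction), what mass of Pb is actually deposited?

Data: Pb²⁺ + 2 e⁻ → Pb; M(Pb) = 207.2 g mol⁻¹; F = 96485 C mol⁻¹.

69.9 g

Q = I·t = 0.6280 × 106920 = 67150 C.
n(e⁻) = 67150/96485 = 0.6959 mol; theoretically n(Pb) = 0.6959/2 = 0.3480 mol, m_theo = 72.10 g.
At 96.9 % efficiency, m_actual = 0.969 × 72.10 = 69.9 g.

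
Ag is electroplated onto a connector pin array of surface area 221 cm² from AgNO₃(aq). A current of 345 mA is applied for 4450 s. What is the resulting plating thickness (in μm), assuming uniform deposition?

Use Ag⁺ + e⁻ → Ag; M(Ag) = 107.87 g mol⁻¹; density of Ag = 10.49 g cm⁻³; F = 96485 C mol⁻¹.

Q = I·t = 0.3450 × 4450.0 = 1535 C; n(e⁻) = 0.01591 mol.
n(Ag) = n(e⁻)/1 = 0.01591 mol, so m = 0.01591 × 107.87 = 1.716 g.
Volume = m/ρ = 1.716 / 10.49 = 0.1636 cm³.
Thickness = V/A = 0.1636 / 221 = 7.40 × 10⁻⁴ cm = 7.40 μm.

7.40 μm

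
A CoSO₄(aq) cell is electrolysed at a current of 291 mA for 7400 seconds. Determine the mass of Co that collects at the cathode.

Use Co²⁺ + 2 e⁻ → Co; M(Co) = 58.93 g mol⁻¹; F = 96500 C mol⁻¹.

0.658 g

Q = I·t = 0.2910 A × 7400.0 s = 2153 C.
n(e⁻) = Q/F = 2153 / 96500 = 0.02232 mol.
Co²⁺ + 2 e⁻ → Co, so n(Co) = n(e⁻)/2 = 0.01116 mol.
m = n·M = 0.01116 × 58.93 = 0.658 g.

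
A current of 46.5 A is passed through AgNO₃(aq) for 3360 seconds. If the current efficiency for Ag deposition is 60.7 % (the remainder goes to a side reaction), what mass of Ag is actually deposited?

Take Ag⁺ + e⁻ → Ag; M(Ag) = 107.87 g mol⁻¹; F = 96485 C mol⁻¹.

106 g

Q = I·t = 46.50 × 3360.0 = 156200 C.
n(e⁻) = 156200/96485 = 1.619 mol; theoretically n(Ag) = 1.619/1 = 1.619 mol, m_theo = 174.7 g.
At 60.7 % efficiency, m_actual = 0.607 × 174.7 = 106 g.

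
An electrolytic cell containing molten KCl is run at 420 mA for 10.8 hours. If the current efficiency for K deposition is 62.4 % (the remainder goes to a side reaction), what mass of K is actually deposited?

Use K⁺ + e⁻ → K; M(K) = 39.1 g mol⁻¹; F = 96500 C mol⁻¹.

Q = I·t = 0.4200 × 38880 = 16330 C.
n(e⁻) = 16330/96500 = 0.1692 mol; theoretically n(K) = 0.1692/1 = 0.1692 mol, m_theo = 6.616 g.
At 62.4 % efficiency, m_actual = 0.624 × 6.616 = 4.13 g.

4.13 g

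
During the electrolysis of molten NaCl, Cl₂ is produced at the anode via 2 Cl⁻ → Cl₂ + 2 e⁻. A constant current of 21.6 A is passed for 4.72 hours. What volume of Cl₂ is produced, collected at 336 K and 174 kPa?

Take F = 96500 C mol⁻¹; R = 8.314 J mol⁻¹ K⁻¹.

30.5 L

Q = I·t = 21.60 A × 16992 s = 367000 C.
n(e⁻) = Q/F = 367000 / 96500 = 3.803 mol.
2 electrons are transferred per Cl₂ molecule, so n(Cl₂) = 3.803 / 2 = 1.902 mol.
V = nRT/P = (1.902 × 8.314 × 336) / (174 × 10³ Pa) = 0.0305 m³ = 30.5 L.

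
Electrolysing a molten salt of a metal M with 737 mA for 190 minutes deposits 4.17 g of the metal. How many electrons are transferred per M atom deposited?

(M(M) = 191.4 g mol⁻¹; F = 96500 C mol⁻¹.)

Q = I·t = 0.7370 A × 11400 s = 8402 C, so n(e⁻) = 8402/96500 = 0.08707 mol.
n(M) deposited = 4.17 / 191.4 = 0.02179 mol.
Electrons per atom = n(e⁻)/n(M) = 0.08707 / 0.02179 = 4.00 ≈ 4, so the ion is M⁴⁺.

4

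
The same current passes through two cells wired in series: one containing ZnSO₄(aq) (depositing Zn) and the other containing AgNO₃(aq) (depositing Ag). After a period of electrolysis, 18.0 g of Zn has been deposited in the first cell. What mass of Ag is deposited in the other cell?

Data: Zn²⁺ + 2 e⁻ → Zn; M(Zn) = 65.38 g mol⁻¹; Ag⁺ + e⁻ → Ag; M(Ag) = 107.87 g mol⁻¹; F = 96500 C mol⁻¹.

59.4 g

n(Zn) = 18.0 / 65.38 = 0.2753 mol.
Since Zn²⁺ + 2 e⁻ → Zn, n(e⁻) passed = 2 × 0.2753 = 0.5506 mol.
Cells in series carry the same charge, so the same 0.5506 mol of electrons passes through cell 2.
Ag⁺ + e⁻ → Ag, so n(Ag) = 0.5506 / 1 = 0.5506 mol.
m(Ag) = 0.5506 × 107.87 = 59.4 g.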